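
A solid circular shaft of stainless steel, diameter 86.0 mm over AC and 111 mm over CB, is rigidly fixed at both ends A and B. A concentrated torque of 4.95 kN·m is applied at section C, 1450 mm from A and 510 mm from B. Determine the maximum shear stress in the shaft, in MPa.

Compatibility: T_A·a/J_AC = T_B·b/J_CB with T_A + T_B = T₀.
J_AC = 5.37×10^-6 m⁴, J_CB = 1.49×10^-5 m⁴, so T_A = T₀·(J_AC/a)/((J_AC/a)+(J_CB/b)) = 556.8 N·m, T_B = 4393 N·m.
τ in each portion: τ_AC = 4.46×10^6 Pa, τ_CB = 1.64×10^7 Pa; maximum is in CB.
τ_max = T_CB·r/J = 4393·0.0555/1.49×10^-5 = 1.636×10^7 Pa.

16.4 MPa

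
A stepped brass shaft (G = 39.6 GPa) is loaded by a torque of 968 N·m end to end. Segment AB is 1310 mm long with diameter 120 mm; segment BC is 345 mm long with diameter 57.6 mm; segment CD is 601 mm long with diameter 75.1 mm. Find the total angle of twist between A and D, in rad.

J_AB = π(0.120)⁴/32 = 2.04×10^-5 m⁴; J_BC = π(0.0576)⁴/32 = 1.08×10^-6 m⁴; J_CD = π(0.0751)⁴/32 = 3.12×10^-6 m⁴.
θ = (T/G)·Σ L_i/J_i = (968.0/39.6×10⁹)·(1.31/2.04×10^-5 + 0.345/1.08×10^-6 + 0.601/3.12×10^-6) = 0.01408 rad.

0.0141 rad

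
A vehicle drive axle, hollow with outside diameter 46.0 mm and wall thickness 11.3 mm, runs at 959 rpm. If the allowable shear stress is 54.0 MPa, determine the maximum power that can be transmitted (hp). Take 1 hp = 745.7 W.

J = π(d_o⁴ − d_i⁴)/32 = π(0.0460⁴ − 0.0234⁴)/32 = 4.101×10^-7 m⁴.
T_max = τ_allow·J/r = 5.40×10^7 × 4.101×10^-7 / 0.0230 = 962.9 N·m.
ω = 2π·959/60 = 100.4 rad/s, so P_max = T_max·ω = 9.670×10^4 W.

130 hp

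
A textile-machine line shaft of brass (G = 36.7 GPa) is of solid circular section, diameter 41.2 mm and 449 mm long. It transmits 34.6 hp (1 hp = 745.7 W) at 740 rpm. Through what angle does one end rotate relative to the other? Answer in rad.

ω = 2π·740/60 = 77.49 rad/s, so T = P/ω = 34.6×745.7 / 77.49 = 333.0 N·m.
J = πd⁴/32 = π(0.0412)⁴/32 = 2.829×10^-7 m⁴.
θ = T·L/(G·J) = 333.0 × 0.449 / (36.7×10⁹ × 2.829×10^-7) = 0.01440 rad.

0.0144 rad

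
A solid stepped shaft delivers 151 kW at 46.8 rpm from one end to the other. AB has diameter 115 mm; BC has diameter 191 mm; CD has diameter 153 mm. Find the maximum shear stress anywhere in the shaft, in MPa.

ω = 2π·46.8/60 = 4.901 rad/s, so T = P/ω = 151×10³ / 4.901 = 30810 N·m.
Under the same torque, τ_max = 16T/(πd³) is largest where d is smallest — segment AB (d = 115 mm).
τ_max = 16·30810/(π·(0.115)³) = 1.032×10^8 Pa.

103 MPa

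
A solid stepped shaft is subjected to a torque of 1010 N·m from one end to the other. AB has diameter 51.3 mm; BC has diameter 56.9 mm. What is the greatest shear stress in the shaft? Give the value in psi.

Under the same torque, τ_max = 16T/(πd³) is largest where d is smallest — segment AB (d = 51.3 mm).
τ_max = 16·1010/(π·(0.0513)³) = 3.810×10^7 Pa.

5530 psi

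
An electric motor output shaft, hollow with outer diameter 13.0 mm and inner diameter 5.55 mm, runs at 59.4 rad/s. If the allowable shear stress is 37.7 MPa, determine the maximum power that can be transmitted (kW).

J = π(d_o⁴ − d_i⁴)/32 = π(0.0130⁴ − 0.00555⁴)/32 = 2.711×10^-9 m⁴.
T_max = τ_allow·J/r = 3.77×10^7 × 2.711×10^-9 / 0.00650 = 15.72 N·m.
ω = 59.4 rad/s, so P_max = T_max·ω = 933.9 W.

0.934 kW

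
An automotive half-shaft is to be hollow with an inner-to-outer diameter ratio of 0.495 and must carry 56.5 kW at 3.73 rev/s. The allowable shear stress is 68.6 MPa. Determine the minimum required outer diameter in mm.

ω = 2π·3.73 = 23.44 rad/s, so T = P/ω = 56.5×10³ / 23.44 = 2411 N·m.
For a hollow shaft with d_i/d_o = 0.495: τ_max = 16T/(π d_o³ (1−k⁴)), so d_o = [16T/(π τ_allow (1−k⁴))]^(1/3) = [16·2411/(π·6.86×10^7·0.9400)]^(1/3) = 0.05753 m.

57.5 mm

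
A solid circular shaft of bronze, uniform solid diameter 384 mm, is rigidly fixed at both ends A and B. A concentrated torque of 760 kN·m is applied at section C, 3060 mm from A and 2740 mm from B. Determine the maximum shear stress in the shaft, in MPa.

36.1 MPa

With uniform GJ and both ends fixed, compatibility θ_AC = θ_CB gives T_A·a = T_B·b, together with T_A + T_B = T₀.
T_A = T₀·b/(a+b) = 760000·2740/5800 = 359000 N·m; T_B = 401000 N·m.
τ in each portion: τ_AC = 3.23×10^7 Pa, τ_CB = 3.61×10^7 Pa; maximum is in CB.
τ_max = T_CB·r/J = 401000·0.192/2.13×10^-3 = 3.606×10^7 Pa.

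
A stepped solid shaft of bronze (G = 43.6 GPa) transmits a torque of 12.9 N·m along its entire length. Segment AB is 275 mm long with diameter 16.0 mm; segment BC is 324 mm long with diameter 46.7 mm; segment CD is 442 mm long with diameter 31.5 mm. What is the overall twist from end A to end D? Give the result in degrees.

0.814°

J_AB = π(0.0160)⁴/32 = 6.43×10^-9 m⁴; J_BC = π(0.0467)⁴/32 = 4.67×10^-7 m⁴; J_CD = π(0.0315)⁴/32 = 9.67×10^-8 m⁴.
θ = (T/G)·Σ L_i/J_i = (12.90/43.6×10⁹)·(0.275/6.43×10^-9 + 0.324/4.67×10^-7 + 0.442/9.67×10^-8) = 0.01420 rad.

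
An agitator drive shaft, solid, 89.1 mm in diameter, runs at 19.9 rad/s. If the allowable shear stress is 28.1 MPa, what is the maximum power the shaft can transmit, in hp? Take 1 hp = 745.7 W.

104 hp

J = πd⁴/32 = π(0.0891)⁴/32 = 6.187×10^-6 m⁴.
T_max = τ_allow·J/r = 2.81×10^7 × 6.187×10^-6 / 0.0445 = 3903 N·m.
ω = 19.9 rad/s, so P_max = T_max·ω = 7.766×10^4 W.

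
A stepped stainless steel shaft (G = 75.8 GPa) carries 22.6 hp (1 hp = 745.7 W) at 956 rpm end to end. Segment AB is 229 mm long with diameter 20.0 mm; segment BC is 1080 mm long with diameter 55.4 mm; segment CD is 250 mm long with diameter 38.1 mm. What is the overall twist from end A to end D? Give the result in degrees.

ω = 2π·956/60 = 100.1 rad/s, so T = P/ω = 22.6×745.7 / 100.1 = 168.3 N·m.
J_AB = π(0.0200)⁴/32 = 1.57×10^-8 m⁴; J_BC = π(0.0554)⁴/32 = 9.25×10^-7 m⁴; J_CD = π(0.0381)⁴/32 = 2.07×10^-7 m⁴.
θ = (T/G)·Σ L_i/J_i = (168.3/75.8×10⁹)·(0.229/1.57×10^-8 + 1.08/9.25×10^-7 + 0.250/2.07×10^-7) = 0.03765 rad.

2.16°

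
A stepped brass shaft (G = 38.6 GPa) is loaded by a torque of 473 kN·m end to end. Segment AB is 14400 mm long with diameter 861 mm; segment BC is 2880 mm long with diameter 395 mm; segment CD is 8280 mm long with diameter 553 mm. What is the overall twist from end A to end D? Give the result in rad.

0.0291 rad

J_AB = π(0.861)⁴/32 = 0.0540 m⁴; J_BC = π(0.395)⁴/32 = 2.39×10^-3 m⁴; J_CD = π(0.553)⁴/32 = 9.18×10^-3 m⁴.
θ = (T/G)·Σ L_i/J_i = (473000/38.6×10⁹)·(14.4/0.0540 + 2.88/2.39×10^-3 + 8.28/9.18×10^-3) = 0.02909 rad.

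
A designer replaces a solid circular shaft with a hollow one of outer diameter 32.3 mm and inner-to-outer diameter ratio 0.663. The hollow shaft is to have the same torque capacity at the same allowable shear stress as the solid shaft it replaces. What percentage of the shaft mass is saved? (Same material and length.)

35.3 %

Equal τ_max and T ⇒ the solid shaft needs d_s³ = d_o³(1−k⁴), so d_s = 32.3·(1−0.663⁴)^(1/3) = 30.07 mm.
Area ratio A_h/A_s = d_o²(1−k²)/d_s² = (1−k²)/(1−k⁴)^(2/3) = 0.6467.
Mass saving = 1 − 0.6467 = 35.3 %.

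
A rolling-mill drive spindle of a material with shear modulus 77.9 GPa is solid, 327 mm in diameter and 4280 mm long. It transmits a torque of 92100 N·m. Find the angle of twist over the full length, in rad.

J = πd⁴/32 = π(0.327)⁴/32 = 1.123×10^-3 m⁴.
θ = T·L/(G·J) = 92100 × 4.28 / (77.9×10⁹ × 1.123×10^-3) = 4.508×10^-3 rad.

0.00451 rad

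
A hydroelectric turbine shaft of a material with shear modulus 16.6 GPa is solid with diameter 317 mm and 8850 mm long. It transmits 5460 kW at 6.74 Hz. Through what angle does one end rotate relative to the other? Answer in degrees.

ω = 2π·6.74 = 42.35 rad/s, so T = P/ω = 5460×10³ / 42.35 = 128900 N·m.
J = πd⁴/32 = π(0.317)⁴/32 = 9.914×10^-4 m⁴.
θ = T·L/(G·J) = 128900 × 8.85 / (16.6×10⁹ × 9.914×10^-4) = 0.06933 rad.

3.97°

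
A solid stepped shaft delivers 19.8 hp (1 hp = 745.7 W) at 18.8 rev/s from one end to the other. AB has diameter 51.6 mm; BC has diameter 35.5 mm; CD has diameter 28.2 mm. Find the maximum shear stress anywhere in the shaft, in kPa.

28400 kPa

ω = 2π·18.8 = 118.1 rad/s, so T = P/ω = 19.8×745.7 / 118.1 = 125.0 N·m.
Under the same torque, τ_max = 16T/(πd³) is largest where d is smallest — segment CD (d = 28.2 mm).
τ_max = 16·125.0/(π·(0.0282)³) = 2.839×10^7 Pa.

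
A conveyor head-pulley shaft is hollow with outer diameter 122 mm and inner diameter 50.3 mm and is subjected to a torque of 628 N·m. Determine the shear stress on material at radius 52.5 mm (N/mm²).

J = π(d_o⁴ − d_i⁴)/32 = π(0.122⁴ − 0.0503⁴)/32 = 2.112×10^-5 m⁴.
Shear stress varies linearly with radius: τ = T·r/J = 628.0 × 0.0525 / 2.112×10^-5 = 1.561×10^6 Pa.

1.56 N/mm²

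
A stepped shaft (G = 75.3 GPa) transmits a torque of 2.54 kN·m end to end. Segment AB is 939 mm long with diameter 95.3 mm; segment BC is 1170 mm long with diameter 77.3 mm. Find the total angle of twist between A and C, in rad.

0.0152 rad

J_AB = π(0.0953)⁴/32 = 8.10×10^-6 m⁴; J_BC = π(0.0773)⁴/32 = 3.51×10^-6 m⁴.
θ = (T/G)·Σ L_i/J_i = (2540/75.3×10⁹)·(0.939/8.10×10^-6 + 1.17/3.51×10^-6) = 0.01517 rad.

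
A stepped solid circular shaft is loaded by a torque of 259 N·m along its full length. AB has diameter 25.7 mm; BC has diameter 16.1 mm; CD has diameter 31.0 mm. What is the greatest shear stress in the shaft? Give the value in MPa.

Under the same torque, τ_max = 16T/(πd³) is largest where d is smallest — segment BC (d = 16.1 mm).
τ_max = 16·259.0/(π·(0.0161)³) = 3.161×10^8 Pa.

316 MPa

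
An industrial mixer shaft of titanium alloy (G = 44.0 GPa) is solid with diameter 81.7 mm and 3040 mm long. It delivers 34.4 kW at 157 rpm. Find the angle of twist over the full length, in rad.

ω = 2π·157/60 = 16.44 rad/s, so T = P/ω = 34.4×10³ / 16.44 = 2092 N·m.
J = πd⁴/32 = π(0.0817)⁴/32 = 4.374×10^-6 m⁴.
θ = T·L/(G·J) = 2092 × 3.04 / (44.0×10⁹ × 4.374×10^-6) = 0.03305 rad.

0.0330 rad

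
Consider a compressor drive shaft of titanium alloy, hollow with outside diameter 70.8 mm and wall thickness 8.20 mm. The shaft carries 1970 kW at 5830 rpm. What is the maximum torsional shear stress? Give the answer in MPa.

ω = 2π·5830/60 = 610.5 rad/s, so T = P/ω = 1970×10³ / 610.5 = 3227 N·m.
J = π(d_o⁴ − d_i⁴)/32 = π(0.0708⁴ − 0.0544⁴)/32 = 1.607×10^-6 m⁴.
τ_max = T·r/J = 3227 × 0.0354 / 1.607×10^-6 = 7.108×10^7 Pa.

71.1 MPa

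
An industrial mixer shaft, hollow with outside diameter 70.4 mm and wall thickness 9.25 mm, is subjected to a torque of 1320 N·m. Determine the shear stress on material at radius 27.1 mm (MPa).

J = π(d_o⁴ − d_i⁴)/32 = π(0.0704⁴ − 0.0519⁴)/32 = 1.699×10^-6 m⁴.
Shear stress varies linearly with radius: τ = T·r/J = 1320 × 0.0271 / 1.699×10^-6 = 2.105×10^7 Pa.

21.1 MPa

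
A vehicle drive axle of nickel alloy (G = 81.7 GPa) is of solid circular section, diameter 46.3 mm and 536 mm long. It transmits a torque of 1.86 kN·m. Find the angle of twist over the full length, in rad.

0.0270 rad

J = πd⁴/32 = π(0.0463)⁴/32 = 4.512×10^-7 m⁴.
θ = T·L/(G·J) = 1860 × 0.536 / (81.7×10⁹ × 4.512×10^-7) = 0.02705 rad.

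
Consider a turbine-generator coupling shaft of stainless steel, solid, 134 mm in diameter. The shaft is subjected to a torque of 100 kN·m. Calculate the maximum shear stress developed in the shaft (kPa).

J = πd⁴/32 = π(0.134)⁴/32 = 3.165×10^-5 m⁴.
τ_max = T·r/J = 100000 × 0.0670 / 3.165×10^-5 = 2.117×10^8 Pa.

212000 kPa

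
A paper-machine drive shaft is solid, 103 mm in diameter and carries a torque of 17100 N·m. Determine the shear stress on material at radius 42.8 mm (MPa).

66.2 MPa

J = πd⁴/32 = π(0.103)⁴/32 = 1.105×10^-5 m⁴.
Shear stress varies linearly with radius: τ = T·r/J = 17100 × 0.0428 / 1.105×10^-5 = 6.624×10^7 Pa.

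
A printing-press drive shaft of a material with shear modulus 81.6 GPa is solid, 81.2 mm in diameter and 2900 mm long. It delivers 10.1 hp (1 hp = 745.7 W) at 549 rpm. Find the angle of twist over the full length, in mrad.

ω = 2π·549/60 = 57.49 rad/s, so T = P/ω = 10.1×745.7 / 57.49 = 131.0 N·m.
J = πd⁴/32 = π(0.0812)⁴/32 = 4.268×10^-6 m⁴.
θ = T·L/(G·J) = 131.0 × 2.90 / (81.6×10⁹ × 4.268×10^-6) = 1.091×10^-3 rad.

1.09 mrad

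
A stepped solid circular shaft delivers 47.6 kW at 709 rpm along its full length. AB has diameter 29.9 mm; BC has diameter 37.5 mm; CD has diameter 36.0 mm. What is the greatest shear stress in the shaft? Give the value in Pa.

1.22e8 Pa

ω = 2π·709/60 = 74.25 rad/s, so T = P/ω = 47.6×10³ / 74.25 = 641.1 N·m.
Under the same torque, τ_max = 16T/(πd³) is largest where d is smallest — segment AB (d = 29.9 mm).
τ_max = 16·641.1/(π·(0.0299)³) = 1.221×10^8 Pa.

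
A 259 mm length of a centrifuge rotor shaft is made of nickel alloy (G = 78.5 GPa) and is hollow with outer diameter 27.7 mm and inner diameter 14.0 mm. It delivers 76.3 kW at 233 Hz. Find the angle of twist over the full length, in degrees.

0.182°

ω = 2π·233 = 1464 rad/s, so T = P/ω = 76.3×10³ / 1464 = 52.12 N·m.
J = π(d_o⁴ − d_i⁴)/32 = π(0.0277⁴ − 0.0140⁴)/32 = 5.403×10^-8 m⁴.
θ = T·L/(G·J) = 52.12 × 0.259 / (78.5×10⁹ × 5.403×10^-8) = 3.183×10^-3 rad.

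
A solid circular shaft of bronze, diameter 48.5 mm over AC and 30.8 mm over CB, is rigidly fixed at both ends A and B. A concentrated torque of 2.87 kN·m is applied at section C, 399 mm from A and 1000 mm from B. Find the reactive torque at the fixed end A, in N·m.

Compatibility: T_A·a/J_AC = T_B·b/J_CB with T_A + T_B = T₀.
J_AC = 5.43×10^-7 m⁴, J_CB = 8.83×10^-8 m⁴, so T_A = T₀·(J_AC/a)/((J_AC/a)+(J_CB/b)) = 2695 N·m, T_B = 174.9 N·m.

2700 N·m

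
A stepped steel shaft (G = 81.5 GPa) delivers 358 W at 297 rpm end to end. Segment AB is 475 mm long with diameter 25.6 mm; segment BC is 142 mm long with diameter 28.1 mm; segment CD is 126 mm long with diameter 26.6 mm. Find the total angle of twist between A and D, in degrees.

ω = 2π·297/60 = 31.10 rad/s, so T = P/ω = 358 / 31.10 = 11.51 N·m.
J_AB = π(0.0256)⁴/32 = 4.22×10^-8 m⁴; J_BC = π(0.0281)⁴/32 = 6.12×10^-8 m⁴; J_CD = π(0.0266)⁴/32 = 4.92×10^-8 m⁴.
θ = (T/G)·Σ L_i/J_i = (11.51/81.5×10⁹)·(0.475/4.22×10^-8 + 0.142/6.12×10^-8 + 0.126/4.92×10^-8) = 2.281×10^-3 rad.

0.131°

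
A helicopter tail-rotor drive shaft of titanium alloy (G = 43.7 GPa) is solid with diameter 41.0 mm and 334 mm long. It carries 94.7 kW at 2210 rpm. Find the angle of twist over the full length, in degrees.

ω = 2π·2210/60 = 231.4 rad/s, so T = P/ω = 94.7×10³ / 231.4 = 409.2 N·m.
J = πd⁴/32 = π(0.0410)⁴/32 = 2.774×10^-7 m⁴.
θ = T·L/(G·J) = 409.2 × 0.334 / (43.7×10⁹ × 2.774×10^-7) = 0.01127 rad.

0.646°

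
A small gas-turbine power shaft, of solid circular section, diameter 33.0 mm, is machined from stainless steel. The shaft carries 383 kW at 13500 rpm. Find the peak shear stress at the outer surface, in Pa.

3.84e7 Pa

ω = 2π·13500/60 = 1414 rad/s, so T = P/ω = 383×10³ / 1414 = 270.9 N·m.
J = πd⁴/32 = π(0.0330)⁴/32 = 1.164×10^-7 m⁴.
τ_max = T·r/J = 270.9 × 0.0165 / 1.164×10^-7 = 3.839×10^7 Pa.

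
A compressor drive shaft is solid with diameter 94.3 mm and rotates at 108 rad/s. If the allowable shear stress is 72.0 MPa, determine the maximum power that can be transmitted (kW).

J = πd⁴/32 = π(0.0943)⁴/32 = 7.763×10^-6 m⁴.
T_max = τ_allow·J/r = 7.20×10^7 × 7.763×10^-6 / 0.0471 = 11850 N·m.
ω = 108 rad/s, so P_max = T_max·ω = 1.280×10^6 W.

1280 kW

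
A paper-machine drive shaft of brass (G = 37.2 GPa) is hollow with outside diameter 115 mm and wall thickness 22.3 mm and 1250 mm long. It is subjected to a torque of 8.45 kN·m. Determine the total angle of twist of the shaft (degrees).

1.10°

J = π(d_o⁴ − d_i⁴)/32 = π(0.115⁴ − 0.0704⁴)/32 = 1.476×10^-5 m⁴.
θ = T·L/(G·J) = 8450 × 1.25 / (37.2×10⁹ × 1.476×10^-5) = 0.01924 rad.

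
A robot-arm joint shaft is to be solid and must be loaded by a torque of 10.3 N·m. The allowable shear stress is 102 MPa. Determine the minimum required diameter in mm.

For a solid shaft τ_max = 16T/(πd³), so d = (16T/(π τ_allow))^(1/3) = (16·10.30/(π·1.02×10^8))^(1/3) = 0.008012 m.

8.01 mm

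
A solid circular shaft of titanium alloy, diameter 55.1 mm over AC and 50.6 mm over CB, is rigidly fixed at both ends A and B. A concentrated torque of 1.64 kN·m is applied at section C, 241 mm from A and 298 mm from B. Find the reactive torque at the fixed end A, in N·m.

1040 N·m

Compatibility: T_A·a/J_AC = T_B·b/J_CB with T_A + T_B = T₀.
J_AC = 9.05×10^-7 m⁴, J_CB = 6.44×10^-7 m⁴, so T_A = T₀·(J_AC/a)/((J_AC/a)+(J_CB/b)) = 1041 N·m, T_B = 598.8 N·m.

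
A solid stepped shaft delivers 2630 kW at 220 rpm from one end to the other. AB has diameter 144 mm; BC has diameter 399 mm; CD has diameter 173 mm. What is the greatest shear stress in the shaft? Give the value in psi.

28200 psi

ω = 2π·220/60 = 23.04 rad/s, so T = P/ω = 2630×10³ / 23.04 = 114200 N·m.
Under the same torque, τ_max = 16T/(πd³) is largest where d is smallest — segment AB (d = 144 mm).
τ_max = 16·114200/(π·(0.144)³) = 1.947×10^8 Pa.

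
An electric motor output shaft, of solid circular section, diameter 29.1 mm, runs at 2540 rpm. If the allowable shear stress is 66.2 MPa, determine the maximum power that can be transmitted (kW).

J = πd⁴/32 = π(0.0291)⁴/32 = 7.040×10^-8 m⁴.
T_max = τ_allow·J/r = 6.62×10^7 × 7.040×10^-8 / 0.0146 = 320.3 N·m.
ω = 2π·2540/60 = 266.0 rad/s, so P_max = T_max·ω = 8.520×10^4 W.

85.2 kW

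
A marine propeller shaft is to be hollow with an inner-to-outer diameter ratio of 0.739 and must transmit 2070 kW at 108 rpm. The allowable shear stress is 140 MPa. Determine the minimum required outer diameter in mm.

ω = 2π·108/60 = 11.31 rad/s, so T = P/ω = 2070×10³ / 11.31 = 183000 N·m.
For a hollow shaft with d_i/d_o = 0.739: τ_max = 16T/(π d_o³ (1−k⁴)), so d_o = [16T/(π τ_allow (1−k⁴))]^(1/3) = [16·183000/(π·1.40×10^8·0.7018)]^(1/3) = 0.2117 m.

212 mm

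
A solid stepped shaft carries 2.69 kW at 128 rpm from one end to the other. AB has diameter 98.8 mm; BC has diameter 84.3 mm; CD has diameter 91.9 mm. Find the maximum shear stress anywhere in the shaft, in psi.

ω = 2π·128/60 = 13.40 rad/s, so T = P/ω = 2.69×10³ / 13.40 = 200.7 N·m.
Under the same torque, τ_max = 16T/(πd³) is largest where d is smallest — segment BC (d = 84.3 mm).
τ_max = 16·200.7/(π·(0.0843)³) = 1.706×10^6 Pa.

247 psi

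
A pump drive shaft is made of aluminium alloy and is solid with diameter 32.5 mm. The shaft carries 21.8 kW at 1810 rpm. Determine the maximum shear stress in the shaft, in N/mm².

17.1 N/mm²

ω = 2π·1810/60 = 189.5 rad/s, so T = P/ω = 21.8×10³ / 189.5 = 115.0 N·m.
J = πd⁴/32 = π(0.0325)⁴/32 = 1.095×10^-7 m⁴.
τ_max = T·r/J = 115.0 × 0.0163 / 1.095×10^-7 = 1.706×10^7 Pa.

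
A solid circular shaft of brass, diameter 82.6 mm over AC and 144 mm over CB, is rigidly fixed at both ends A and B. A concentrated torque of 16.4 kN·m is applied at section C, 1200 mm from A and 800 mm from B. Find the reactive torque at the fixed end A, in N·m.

1100 N·m

Compatibility: T_A·a/J_AC = T_B·b/J_CB with T_A + T_B = T₀.
J_AC = 4.57×10^-6 m⁴, J_CB = 4.22×10^-5 m⁴, so T_A = T₀·(J_AC/a)/((J_AC/a)+(J_CB/b)) = 1104 N·m, T_B = 15300 N·m.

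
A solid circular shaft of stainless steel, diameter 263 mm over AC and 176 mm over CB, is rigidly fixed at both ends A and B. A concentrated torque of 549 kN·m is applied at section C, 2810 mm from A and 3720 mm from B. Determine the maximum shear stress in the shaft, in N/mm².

Compatibility: T_A·a/J_AC = T_B·b/J_CB with T_A + T_B = T₀.
J_AC = 4.70×10^-4 m⁴, J_CB = 9.42×10^-5 m⁴, so T_A = T₀·(J_AC/a)/((J_AC/a)+(J_CB/b)) = 476800 N·m, T_B = 72230 N·m.
τ in each portion: τ_AC = 1.33×10^8 Pa, τ_CB = 6.75×10^7 Pa; maximum is in AC.
τ_max = T_AC·r/J = 476800·0.132/4.70×10^-4 = 1.335×10^8 Pa.

133 N/mm²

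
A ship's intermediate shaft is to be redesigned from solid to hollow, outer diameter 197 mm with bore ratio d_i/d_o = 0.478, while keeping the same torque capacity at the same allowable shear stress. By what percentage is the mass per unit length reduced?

Equal τ_max and T ⇒ the solid shaft needs d_s³ = d_o³(1−k⁴), so d_s = 197·(1−0.478⁴)^(1/3) = 193.5 mm.
Area ratio A_h/A_s = d_o²(1−k²)/d_s² = (1−k²)/(1−k⁴)^(2/3) = 0.7996.
Mass saving = 1 − 0.7996 = 20.0 %.

20.0 %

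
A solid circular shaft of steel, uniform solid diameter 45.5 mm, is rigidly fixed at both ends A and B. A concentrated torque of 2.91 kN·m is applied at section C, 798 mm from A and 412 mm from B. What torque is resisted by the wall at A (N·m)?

With uniform GJ and both ends fixed, compatibility θ_AC = θ_CB gives T_A·a = T_B·b, together with T_A + T_B = T₀.
T_A = T₀·b/(a+b) = 2910·412/1210 = 990.8 N·m; T_B = 1919 N·m.

991 N·m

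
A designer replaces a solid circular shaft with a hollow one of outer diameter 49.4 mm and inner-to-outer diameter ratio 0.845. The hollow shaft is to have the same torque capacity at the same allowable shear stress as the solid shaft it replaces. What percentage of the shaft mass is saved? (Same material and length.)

54.0 %

Equal τ_max and T ⇒ the solid shaft needs d_s³ = d_o³(1−k⁴), so d_s = 49.4·(1−0.845⁴)^(1/3) = 38.95 mm.
Area ratio A_h/A_s = d_o²(1−k²)/d_s² = (1−k²)/(1−k⁴)^(2/3) = 0.4600.
Mass saving = 1 − 0.4600 = 54.0 %.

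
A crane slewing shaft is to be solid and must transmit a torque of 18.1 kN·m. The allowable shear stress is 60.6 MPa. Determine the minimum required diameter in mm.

For a solid shaft τ_max = 16T/(πd³), so d = (16T/(π τ_allow))^(1/3) = (16·18100/(π·6.06×10^7))^(1/3) = 0.1150 m.

115 mm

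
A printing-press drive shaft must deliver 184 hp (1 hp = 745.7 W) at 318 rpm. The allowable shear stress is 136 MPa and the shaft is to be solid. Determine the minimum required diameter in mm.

ω = 2π·318/60 = 33.30 rad/s, so T = P/ω = 184×745.7 / 33.30 = 4120 N·m.
For a solid shaft τ_max = 16T/(πd³), so d = (16T/(π τ_allow))^(1/3) = (16·4120/(π·1.36×10^8))^(1/3) = 0.05364 m.

53.6 mm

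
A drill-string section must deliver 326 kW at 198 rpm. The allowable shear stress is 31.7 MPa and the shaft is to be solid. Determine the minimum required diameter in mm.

ω = 2π·198/60 = 20.73 rad/s, so T = P/ω = 326×10³ / 20.73 = 15720 N·m.
For a solid shaft τ_max = 16T/(πd³), so d = (16T/(π τ_allow))^(1/3) = (16·15720/(π·3.17×10^7))^(1/3) = 0.1362 m.

136 mm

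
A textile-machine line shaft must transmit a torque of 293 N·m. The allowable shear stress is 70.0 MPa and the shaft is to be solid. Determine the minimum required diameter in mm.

27.7 mm

For a solid shaft τ_max = 16T/(πd³), so d = (16T/(π τ_allow))^(1/3) = (16·293.0/(π·7.00×10^7))^(1/3) = 0.02773 m.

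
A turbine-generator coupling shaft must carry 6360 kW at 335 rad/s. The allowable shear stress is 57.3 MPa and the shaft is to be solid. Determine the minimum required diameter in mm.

119 mm

ω = 335 rad/s, so T = P/ω = 6360×10³ / 335.0 = 18990 N·m.
For a solid shaft τ_max = 16T/(πd³), so d = (16T/(π τ_allow))^(1/3) = (16·18990/(π·5.73×10^7))^(1/3) = 0.1191 m.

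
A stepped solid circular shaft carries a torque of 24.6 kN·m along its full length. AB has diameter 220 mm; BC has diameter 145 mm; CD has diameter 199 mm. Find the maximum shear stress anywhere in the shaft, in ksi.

5.96 ksi

Under the same torque, τ_max = 16T/(πd³) is largest where d is smallest — segment BC (d = 145 mm).
τ_max = 16·24600/(π·(0.145)³) = 4.110×10^7 Pa.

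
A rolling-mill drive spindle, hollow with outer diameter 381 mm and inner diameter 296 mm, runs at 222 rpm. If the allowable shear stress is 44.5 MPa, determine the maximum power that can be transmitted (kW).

7140 kW

J = π(d_o⁴ − d_i⁴)/32 = π(0.381⁴ − 0.296⁴)/32 = 1.315×10^-3 m⁴.
T_max = τ_allow·J/r = 4.45×10^7 × 1.315×10^-3 / 0.191 = 307200 N·m.
ω = 2π·222/60 = 23.25 rad/s, so P_max = T_max·ω = 7.142×10^6 W.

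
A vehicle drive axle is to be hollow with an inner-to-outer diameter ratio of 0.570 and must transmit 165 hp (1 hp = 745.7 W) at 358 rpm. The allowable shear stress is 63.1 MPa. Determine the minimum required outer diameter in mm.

ω = 2π·358/60 = 37.49 rad/s, so T = P/ω = 165×745.7 / 37.49 = 3282 N·m.
For a hollow shaft with d_i/d_o = 0.570: τ_max = 16T/(π d_o³ (1−k⁴)), so d_o = [16T/(π τ_allow (1−k⁴))]^(1/3) = [16·3282/(π·6.31×10^7·0.8944)]^(1/3) = 0.06666 m.

66.7 mm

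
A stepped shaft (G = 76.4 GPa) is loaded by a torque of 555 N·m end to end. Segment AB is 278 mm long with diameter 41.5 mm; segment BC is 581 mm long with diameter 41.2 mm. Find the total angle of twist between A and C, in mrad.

J_AB = π(0.0415)⁴/32 = 2.91×10^-7 m⁴; J_BC = π(0.0412)⁴/32 = 2.83×10^-7 m⁴.
θ = (T/G)·Σ L_i/J_i = (555.0/76.4×10⁹)·(0.278/2.91×10^-7 + 0.581/2.83×10^-7) = 0.02186 rad.

21.9 mrad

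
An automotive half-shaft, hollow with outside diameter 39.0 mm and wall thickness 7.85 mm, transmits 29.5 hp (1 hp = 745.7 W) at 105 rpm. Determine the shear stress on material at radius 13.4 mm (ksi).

ω = 2π·105/60 = 11.00 rad/s, so T = P/ω = 29.5×745.7 / 11.00 = 2001 N·m.
J = π(d_o⁴ − d_i⁴)/32 = π(0.0390⁴ − 0.0233⁴)/32 = 1.982×10^-7 m⁴.
Shear stress varies linearly with radius: τ = T·r/J = 2001 × 0.0134 / 1.982×10^-7 = 1.353×10^8 Pa.

19.6 ksi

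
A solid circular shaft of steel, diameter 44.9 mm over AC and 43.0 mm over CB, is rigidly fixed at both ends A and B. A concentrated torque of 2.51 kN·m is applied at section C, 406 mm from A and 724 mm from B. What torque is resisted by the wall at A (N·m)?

Compatibility: T_A·a/J_AC = T_B·b/J_CB with T_A + T_B = T₀.
J_AC = 3.99×10^-7 m⁴, J_CB = 3.36×10^-7 m⁴, so T_A = T₀·(J_AC/a)/((J_AC/a)+(J_CB/b)) = 1705 N·m, T_B = 804.5 N·m.

1710 N·m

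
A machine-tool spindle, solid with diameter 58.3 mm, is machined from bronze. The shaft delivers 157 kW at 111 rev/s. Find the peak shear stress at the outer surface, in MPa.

ω = 2π·111 = 697.4 rad/s, so T = P/ω = 157×10³ / 697.4 = 225.1 N·m.
J = πd⁴/32 = π(0.0583)⁴/32 = 1.134×10^-6 m⁴.
τ_max = T·r/J = 225.1 × 0.0291 / 1.134×10^-6 = 5.786×10^6 Pa.

5.79 MPa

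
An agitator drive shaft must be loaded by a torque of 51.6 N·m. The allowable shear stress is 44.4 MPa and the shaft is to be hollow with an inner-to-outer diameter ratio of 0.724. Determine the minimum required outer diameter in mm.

For a hollow shaft with d_i/d_o = 0.724: τ_max = 16T/(π d_o³ (1−k⁴)), so d_o = [16T/(π τ_allow (1−k⁴))]^(1/3) = [16·51.60/(π·4.44×10^7·0.7252)]^(1/3) = 0.02013 m.

20.1 mm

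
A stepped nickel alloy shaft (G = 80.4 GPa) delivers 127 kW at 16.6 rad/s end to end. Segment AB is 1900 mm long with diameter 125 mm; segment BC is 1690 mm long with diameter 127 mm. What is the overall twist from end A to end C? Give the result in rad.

ω = 16.6 rad/s, so T = P/ω = 127×10³ / 16.60 = 7651 N·m.
J_AB = π(0.125)⁴/32 = 2.40×10^-5 m⁴; J_BC = π(0.127)⁴/32 = 2.55×10^-5 m⁴.
θ = (T/G)·Σ L_i/J_i = (7651/80.4×10⁹)·(1.90/2.40×10^-5 + 1.69/2.55×10^-5) = 0.01384 rad.

0.0138 rad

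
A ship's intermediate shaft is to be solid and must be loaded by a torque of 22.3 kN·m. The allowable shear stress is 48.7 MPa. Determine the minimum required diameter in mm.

For a solid shaft τ_max = 16T/(πd³), so d = (16T/(π τ_allow))^(1/3) = (16·22300/(π·4.87×10^7))^(1/3) = 0.1326 m.

133 mm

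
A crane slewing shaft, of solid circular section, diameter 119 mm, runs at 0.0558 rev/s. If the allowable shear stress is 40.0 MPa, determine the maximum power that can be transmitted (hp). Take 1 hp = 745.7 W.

J = πd⁴/32 = π(0.119)⁴/32 = 1.969×10^-5 m⁴.
T_max = τ_allow·J/r = 4.00×10^7 × 1.969×10^-5 / 0.0595 = 13240 N·m.
ω = 2π·0.0558 = 0.3506 rad/s, so P_max = T_max·ω = 4640 W.

6.22 hp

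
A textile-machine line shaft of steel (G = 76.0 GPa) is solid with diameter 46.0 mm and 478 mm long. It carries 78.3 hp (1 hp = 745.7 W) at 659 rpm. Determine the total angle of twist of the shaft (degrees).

ω = 2π·659/60 = 69.01 rad/s, so T = P/ω = 78.3×745.7 / 69.01 = 846.1 N·m.
J = πd⁴/32 = π(0.0460)⁴/32 = 4.396×10^-7 m⁴.
θ = T·L/(G·J) = 846.1 × 0.478 / (76.0×10⁹ × 4.396×10^-7) = 0.01211 rad.

0.694°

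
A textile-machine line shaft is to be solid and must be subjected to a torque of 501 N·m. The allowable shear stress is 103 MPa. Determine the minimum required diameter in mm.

For a solid shaft τ_max = 16T/(πd³), so d = (16T/(π τ_allow))^(1/3) = (16·501.0/(π·1.03×10^8))^(1/3) = 0.02915 m.

29.2 mm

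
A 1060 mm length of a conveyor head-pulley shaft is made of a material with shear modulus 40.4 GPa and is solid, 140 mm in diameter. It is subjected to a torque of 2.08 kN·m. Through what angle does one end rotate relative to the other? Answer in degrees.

J = πd⁴/32 = π(0.140)⁴/32 = 3.771×10^-5 m⁴.
θ = T·L/(G·J) = 2080 × 1.06 / (40.4×10⁹ × 3.771×10^-5) = 1.447×10^-3 rad.

0.0829°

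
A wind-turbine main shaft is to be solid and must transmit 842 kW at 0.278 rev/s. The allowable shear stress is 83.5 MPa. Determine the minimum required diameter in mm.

309 mm

ω = 2π·0.278 = 1.747 rad/s, so T = P/ω = 842×10³ / 1.747 = 482000 N·m.
For a solid shaft τ_max = 16T/(πd³), so d = (16T/(π τ_allow))^(1/3) = (16·482000/(π·8.35×10^7))^(1/3) = 0.3086 m.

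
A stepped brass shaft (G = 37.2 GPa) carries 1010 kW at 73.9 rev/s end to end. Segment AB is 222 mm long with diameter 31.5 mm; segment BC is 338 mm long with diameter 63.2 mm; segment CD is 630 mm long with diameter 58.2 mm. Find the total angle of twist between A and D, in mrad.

ω = 2π·73.9 = 464.3 rad/s, so T = P/ω = 1010×10³ / 464.3 = 2175 N·m.
J_AB = π(0.0315)⁴/32 = 9.67×10^-8 m⁴; J_BC = π(0.0632)⁴/32 = 1.57×10^-6 m⁴; J_CD = π(0.0582)⁴/32 = 1.13×10^-6 m⁴.
θ = (T/G)·Σ L_i/J_i = (2175/37.2×10⁹)·(0.222/9.67×10^-8 + 0.338/1.57×10^-6 + 0.630/1.13×10^-6) = 0.1796 rad.

180 mrad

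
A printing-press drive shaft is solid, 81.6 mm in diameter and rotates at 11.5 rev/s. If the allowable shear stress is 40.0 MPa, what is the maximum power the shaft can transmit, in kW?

308 kW

J = πd⁴/32 = π(0.0816)⁴/32 = 4.353×10^-6 m⁴.
T_max = τ_allow·J/r = 4.00×10^7 × 4.353×10^-6 / 0.0408 = 4267 N·m.
ω = 2π·11.5 = 72.26 rad/s, so P_max = T_max·ω = 3.083×10^5 W.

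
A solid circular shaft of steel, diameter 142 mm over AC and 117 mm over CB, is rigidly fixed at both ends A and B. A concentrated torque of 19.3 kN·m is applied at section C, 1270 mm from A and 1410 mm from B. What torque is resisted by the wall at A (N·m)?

Compatibility: T_A·a/J_AC = T_B·b/J_CB with T_A + T_B = T₀.
J_AC = 3.99×10^-5 m⁴, J_CB = 1.84×10^-5 m⁴, so T_A = T₀·(J_AC/a)/((J_AC/a)+(J_CB/b)) = 13640 N·m, T_B = 5662 N·m.

13600 N·m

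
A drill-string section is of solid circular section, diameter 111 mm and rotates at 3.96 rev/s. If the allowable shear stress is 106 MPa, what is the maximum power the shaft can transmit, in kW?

J = πd⁴/32 = π(0.111)⁴/32 = 1.490×10^-5 m⁴.
T_max = τ_allow·J/r = 1.06×10^8 × 1.490×10^-5 / 0.0555 = 28460 N·m.
ω = 2π·3.96 = 24.88 rad/s, so P_max = T_max·ω = 7.082×10^5 W.

708 kW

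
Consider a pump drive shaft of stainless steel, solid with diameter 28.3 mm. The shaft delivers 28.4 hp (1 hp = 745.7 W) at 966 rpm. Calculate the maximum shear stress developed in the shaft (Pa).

4.70e7 Pa

ω = 2π·966/60 = 101.2 rad/s, so T = P/ω = 28.4×745.7 / 101.2 = 209.4 N·m.
J = πd⁴/32 = π(0.0283)⁴/32 = 6.297×10^-8 m⁴.
τ_max = T·r/J = 209.4 × 0.0142 / 6.297×10^-8 = 4.704×10^7 Pa.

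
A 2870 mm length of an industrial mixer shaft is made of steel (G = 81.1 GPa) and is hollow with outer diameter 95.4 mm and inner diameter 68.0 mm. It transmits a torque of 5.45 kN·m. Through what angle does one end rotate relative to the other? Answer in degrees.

J = π(d_o⁴ − d_i⁴)/32 = π(0.0954⁴ − 0.0680⁴)/32 = 6.033×10^-6 m⁴.
θ = T·L/(G·J) = 5450 × 2.87 / (81.1×10⁹ × 6.033×10^-6) = 0.03197 rad.

1.83°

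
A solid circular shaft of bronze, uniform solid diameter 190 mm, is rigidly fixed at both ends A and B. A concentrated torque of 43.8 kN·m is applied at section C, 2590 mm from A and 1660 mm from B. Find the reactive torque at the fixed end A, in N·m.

17100 N·m

With uniform GJ and both ends fixed, compatibility θ_AC = θ_CB gives T_A·a = T_B·b, together with T_A + T_B = T₀.
T_A = T₀·b/(a+b) = 43800·1660/4250 = 17110 N·m; T_B = 26690 N·m.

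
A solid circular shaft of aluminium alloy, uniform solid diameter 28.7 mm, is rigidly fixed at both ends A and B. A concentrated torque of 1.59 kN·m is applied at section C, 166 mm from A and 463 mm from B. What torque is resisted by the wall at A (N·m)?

With uniform GJ and both ends fixed, compatibility θ_AC = θ_CB gives T_A·a = T_B·b, together with T_A + T_B = T₀.
T_A = T₀·b/(a+b) = 1590·463/629.0 = 1170 N·m; T_B = 419.6 N·m.

1170 N·m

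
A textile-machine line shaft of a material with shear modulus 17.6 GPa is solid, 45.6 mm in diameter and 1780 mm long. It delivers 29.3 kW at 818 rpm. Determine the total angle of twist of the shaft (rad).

ω = 2π·818/60 = 85.66 rad/s, so T = P/ω = 29.3×10³ / 85.66 = 342.0 N·m.
J = πd⁴/32 = π(0.0456)⁴/32 = 4.245×10^-7 m⁴.
θ = T·L/(G·J) = 342.0 × 1.78 / (17.6×10⁹ × 4.245×10^-7) = 0.08150 rad.

0.0815 rad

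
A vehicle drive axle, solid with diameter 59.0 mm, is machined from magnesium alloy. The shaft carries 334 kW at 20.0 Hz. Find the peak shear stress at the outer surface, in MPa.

65.9 MPa

ω = 2π·20.0 = 125.7 rad/s, so T = P/ω = 334×10³ / 125.7 = 2658 N·m.
J = πd⁴/32 = π(0.0590)⁴/32 = 1.190×10^-6 m⁴.
τ_max = T·r/J = 2658 × 0.0295 / 1.190×10^-6 = 6.591×10^7 Pa.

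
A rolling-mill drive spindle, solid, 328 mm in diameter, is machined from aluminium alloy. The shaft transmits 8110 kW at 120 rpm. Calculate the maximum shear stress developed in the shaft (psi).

13500 psi

ω = 2π·120/60 = 12.57 rad/s, so T = P/ω = 8110×10³ / 12.57 = 645400 N·m.
J = πd⁴/32 = π(0.328)⁴/32 = 1.136×10^-3 m⁴.
τ_max = T·r/J = 645400 × 0.164 / 1.136×10^-3 = 9.315×10^7 Pa.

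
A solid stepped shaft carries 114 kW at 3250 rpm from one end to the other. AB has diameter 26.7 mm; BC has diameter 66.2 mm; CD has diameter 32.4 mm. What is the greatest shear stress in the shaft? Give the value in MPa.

89.6 MPa

ω = 2π·3250/60 = 340.3 rad/s, so T = P/ω = 114×10³ / 340.3 = 335.0 N·m.
Under the same torque, τ_max = 16T/(πd³) is largest where d is smallest — segment AB (d = 26.7 mm).
τ_max = 16·335.0/(π·(0.0267)³) = 8.963×10^7 Pa.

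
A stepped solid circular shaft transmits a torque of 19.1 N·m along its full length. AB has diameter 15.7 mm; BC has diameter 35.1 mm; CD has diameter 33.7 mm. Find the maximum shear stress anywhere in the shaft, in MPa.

25.1 MPa

Under the same torque, τ_max = 16T/(πd³) is largest where d is smallest — segment AB (d = 15.7 mm).
τ_max = 16·19.10/(π·(0.0157)³) = 2.514×10^7 Pa.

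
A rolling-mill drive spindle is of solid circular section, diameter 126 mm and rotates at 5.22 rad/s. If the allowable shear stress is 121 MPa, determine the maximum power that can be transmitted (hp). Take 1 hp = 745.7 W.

333 hp

J = πd⁴/32 = π(0.126)⁴/32 = 2.474×10^-5 m⁴.
T_max = τ_allow·J/r = 1.21×10^8 × 2.474×10^-5 / 0.0630 = 47530 N·m.
ω = 5.22 rad/s, so P_max = T_max·ω = 2.481×10^5 W.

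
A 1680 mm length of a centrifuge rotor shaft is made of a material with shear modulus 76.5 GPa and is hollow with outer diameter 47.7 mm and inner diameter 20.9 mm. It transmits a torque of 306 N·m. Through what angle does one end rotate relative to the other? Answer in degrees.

J = π(d_o⁴ − d_i⁴)/32 = π(0.0477⁴ − 0.0209⁴)/32 = 4.895×10^-7 m⁴.
θ = T·L/(G·J) = 306.0 × 1.68 / (76.5×10⁹ × 4.895×10^-7) = 0.01373 rad.

0.787°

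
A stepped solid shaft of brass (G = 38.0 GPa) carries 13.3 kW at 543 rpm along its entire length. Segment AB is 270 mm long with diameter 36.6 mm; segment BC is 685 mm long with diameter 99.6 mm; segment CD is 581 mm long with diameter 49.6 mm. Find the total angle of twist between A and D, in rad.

0.0159 rad

ω = 2π·543/60 = 56.86 rad/s, so T = P/ω = 13.3×10³ / 56.86 = 233.9 N·m.
J_AB = π(0.0366)⁴/32 = 1.76×10^-7 m⁴; J_BC = π(0.0996)⁴/32 = 9.66×10^-6 m⁴; J_CD = π(0.0496)⁴/32 = 5.94×10^-7 m⁴.
θ = (T/G)·Σ L_i/J_i = (233.9/38.0×10⁹)·(0.270/1.76×10^-7 + 0.685/9.66×10^-6 + 0.581/5.94×10^-7) = 0.01589 rad.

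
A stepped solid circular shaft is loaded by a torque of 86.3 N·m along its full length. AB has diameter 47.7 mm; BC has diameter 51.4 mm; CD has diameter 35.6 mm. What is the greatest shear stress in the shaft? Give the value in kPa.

9740 kPa

Under the same torque, τ_max = 16T/(πd³) is largest where d is smallest — segment CD (d = 35.6 mm).
τ_max = 16·86.30/(π·(0.0356)³) = 9.742×10^6 Pa.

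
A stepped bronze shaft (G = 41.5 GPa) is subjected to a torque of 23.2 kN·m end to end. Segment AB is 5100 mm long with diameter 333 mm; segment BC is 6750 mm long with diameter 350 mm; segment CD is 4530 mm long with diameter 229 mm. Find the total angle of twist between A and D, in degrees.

J_AB = π(0.333)⁴/32 = 1.21×10^-3 m⁴; J_BC = π(0.350)⁴/32 = 1.47×10^-3 m⁴; J_CD = π(0.229)⁴/32 = 2.70×10^-4 m⁴.
θ = (T/G)·Σ L_i/J_i = (23200/41.5×10⁹)·(5.10/1.21×10^-3 + 6.75/1.47×10^-3 + 4.53/2.70×10^-4) = 0.01430 rad.

0.819°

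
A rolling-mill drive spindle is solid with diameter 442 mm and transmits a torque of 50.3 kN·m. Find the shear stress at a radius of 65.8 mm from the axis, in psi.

J = πd⁴/32 = π(0.442)⁴/32 = 3.747×10^-3 m⁴.
Shear stress varies linearly with radius: τ = T·r/J = 50300 × 0.0658 / 3.747×10^-3 = 8.833×10^5 Pa.

128 psi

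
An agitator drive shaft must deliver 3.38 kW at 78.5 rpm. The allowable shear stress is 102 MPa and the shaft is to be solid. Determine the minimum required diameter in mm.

27.4 mm

ω = 2π·78.5/60 = 8.221 rad/s, so T = P/ω = 3.38×10³ / 8.221 = 411.2 N·m.
For a solid shaft τ_max = 16T/(πd³), so d = (16T/(π τ_allow))^(1/3) = (16·411.2/(π·1.02×10^8))^(1/3) = 0.02738 m.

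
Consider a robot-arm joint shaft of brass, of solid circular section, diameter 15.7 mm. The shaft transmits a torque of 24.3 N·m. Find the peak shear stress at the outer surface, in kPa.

J = πd⁴/32 = π(0.0157)⁴/32 = 5.965×10^-9 m⁴.
τ_max = T·r/J = 24.30 × 0.00785 / 5.965×10^-9 = 3.198×10^7 Pa.

32000 kPa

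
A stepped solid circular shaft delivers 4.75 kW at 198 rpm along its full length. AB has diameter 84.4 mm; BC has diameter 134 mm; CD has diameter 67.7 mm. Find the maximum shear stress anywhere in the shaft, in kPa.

ω = 2π·198/60 = 20.73 rad/s, so T = P/ω = 4.75×10³ / 20.73 = 229.1 N·m.
Under the same torque, τ_max = 16T/(πd³) is largest where d is smallest — segment CD (d = 67.7 mm).
τ_max = 16·229.1/(π·(0.0677)³) = 3.760×10^6 Pa.

3760 kPa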